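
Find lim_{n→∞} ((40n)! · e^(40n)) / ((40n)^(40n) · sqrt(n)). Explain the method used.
lim = sqrt(2π·40)

Stirling: (40n)! ~ sqrt(2π·40n) · (40n/e)^(40n). Hence
  (40n)! · e^(40n) / (40n)^(40n) ~ sqrt(2π·40n).
Dividing by sqrt(n): sqrt(2π·40n) / sqrt(n) = sqrt(2π·40) · n^((1−1)/2), so the limit is sqrt(2π·40).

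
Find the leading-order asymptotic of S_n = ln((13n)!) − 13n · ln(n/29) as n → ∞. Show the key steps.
S_n ~ 13n · (ln 377 − 1) + O(ln n)

Stirling: ln((13n)!) = 13n ln(13n) − 13n + O(ln n).
  S_n = 13n ln(13n) − 13n − 13n ln(n/29) + O(ln n)
      = 13n ln(13n) − 13n ln n + 13n ln 29 − 13n + O(ln n)
      = 13n ln 13 + 13n ln 29 − 13n + O(ln n)
      = 13n (ln 377 − 1) + O(ln n).
Numerically ln(377) − 1 ≈ 4.9322.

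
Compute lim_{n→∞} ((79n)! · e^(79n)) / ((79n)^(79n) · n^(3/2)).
lim = 0

Stirling: (79n)! ~ sqrt(2π·79n) · (79n/e)^(79n). Hence
  (79n)! · e^(79n) / (79n)^(79n) ~ sqrt(2π·79n).
Dividing by n^(3/2): sqrt(2π·79n) / n^(3/2) = sqrt(2π·79) · n^((1−3)/2), so the expression behaves like sqrt(2π·79) · n^((1−3)/2) → 0.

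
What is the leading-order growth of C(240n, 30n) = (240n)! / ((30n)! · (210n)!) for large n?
C(240n, 30n) ~ (16777216/823543)^(30n) · sqrt(4/(7π·30n))

Write N = 30n. Apply Stirling to each factorial:
  (8N)! ~ sqrt(2π·8N) · (8N/e)^(8N),
  N! ~ sqrt(2π N) · (N/e)^N,
  (7N)! ~ sqrt(2π·7N) · (7N/e)^(7N).
The exponential factors combine to (8N)^(8N) / (N^N · (7N)^(7N)) = 8^(8N)/7^(7N) = (8^8/7^7)^N = (16777216/823543)^N.
The square-root prefactors combine to sqrt(2π·8N) / (sqrt(2π N)·sqrt(2π·7N)) = sqrt(8 / (2π·7·N)) = sqrt(4/(7π·30n)).
Substituting N = 30n: C(240n, 30n) ~ (16777216/823543)^(30n) · sqrt(4/(7π·30n)).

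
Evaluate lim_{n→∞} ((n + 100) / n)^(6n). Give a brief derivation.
lim = e^600

Rewrite as (1 + 100/n)^(6n). By the standard limit (1 + x/n)^n → e^x, we have (1 + 100/n)^n → e^100, and raising to the 6th power gives e^600.
More precisely, ln[(1 + 100/n)^(6n)] = 6n · ln(1 + 100/n) = 6n · (100/n + O(1/n^2)) = 600 + O(1/n) → 600.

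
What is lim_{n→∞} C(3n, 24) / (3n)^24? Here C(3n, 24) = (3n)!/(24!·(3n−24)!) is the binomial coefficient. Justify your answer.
lim = 1/24! = 1/620448401733239439360000

With N = 3n → ∞: C(N, 24) / N^24 = [N(N−1)…(N−23)] / (24! · N^24) = (1/24!) · 1 · (1 − 1/(3n)) · … · (1 − 23/(3n)). Each factor → 1 as N → ∞, so the limit is 1/24! = 1/620448401733239439360000.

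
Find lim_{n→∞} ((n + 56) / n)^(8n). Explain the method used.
lim = e^448

Rewrite as (1 + 56/n)^(8n). By the standard limit (1 + x/n)^n → e^x, we have (1 + 56/n)^n → e^56, and raising to the 8th power gives e^448.
More precisely, ln[(1 + 56/n)^(8n)] = 8n · ln(1 + 56/n) = 8n · (56/n + O(1/n^2)) = 448 + O(1/n) → 448.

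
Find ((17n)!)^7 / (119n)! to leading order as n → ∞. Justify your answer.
((17n)!)^7/(119n)! ~ ((2π·17n)^(6/2) / sqrt(7)) · 7^(−7·17n)  →  0

Write N = 17n. Stirling: N! ~ sqrt(2π N)(N/e)^N and (7N)! ~ sqrt(2π·7N)·(7N/e)^(7N).
  (N!)^7/(7N)! ~ (2π N)^(7/2) (N/e)^(7N) / [sqrt(2π·7N) (7N/e)^(7N)]
     = (2π N)^(7/2) / sqrt(2π·7N) · (N/(7N))^(7N)
     = (2π N)^((7−1)/2) / sqrt(7) · 7^(−7N).
Since 7^7 > 1, the factor 7^(−7N) decays exponentially, so the ratio → 0. Substituting N = 17n gives the stated form.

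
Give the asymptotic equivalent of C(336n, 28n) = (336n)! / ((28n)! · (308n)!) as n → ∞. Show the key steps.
C(336n, 28n) ~ (8916100448256/285311670611)^(28n) · sqrt(6/(11π·28n))

Write N = 28n. Apply Stirling to each factorial:
  (12N)! ~ sqrt(2π·12N) · (12N/e)^(12N),
  N! ~ sqrt(2π N) · (N/e)^N,
  (11N)! ~ sqrt(2π·11N) · (11N/e)^(11N).
The exponential factors combine to (12N)^(12N) / (N^N · (11N)^(11N)) = 12^(12N)/11^(11N) = (12^12/11^11)^N = (8916100448256/285311670611)^N.
The square-root prefactors combine to sqrt(2π·12N) / (sqrt(2π N)·sqrt(2π·11N)) = sqrt(12 / (2π·11·N)) = sqrt(6/(11π·28n)).
Substituting N = 28n: C(336n, 28n) ~ (8916100448256/285311670611)^(28n) · sqrt(6/(11π·28n)).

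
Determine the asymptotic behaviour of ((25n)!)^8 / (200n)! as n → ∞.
((25n)!)^8/(200n)! ~ ((2π·25n)^(7/2) / sqrt(8)) · 8^(−8·25n)  →  0

Write N = 25n. Stirling: N! ~ sqrt(2π N)(N/e)^N and (8N)! ~ sqrt(2π·8N)·(8N/e)^(8N).
  (N!)^8/(8N)! ~ (2π N)^(8/2) (N/e)^(8N) / [sqrt(2π·8N) (8N/e)^(8N)]
     = (2π N)^(8/2) / sqrt(2π·8N) · (N/(8N))^(8N)
     = (2π N)^((8−1)/2) / sqrt(8) · 8^(−8N).
Since 8^8 > 1, the factor 8^(−8N) decays exponentially, so the ratio → 0. Substituting N = 25n gives the stated form.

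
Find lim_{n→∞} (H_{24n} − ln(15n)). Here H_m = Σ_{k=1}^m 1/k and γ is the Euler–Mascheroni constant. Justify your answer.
lim = ln(8/5) + γ

By Euler-Maclaurin, H_m = ln m + γ + O(1/m). So
  H_{24n} − ln(15n) = ln(24n) + γ − ln(15n) + O(1/n)
                       = ln(24/15) + γ + O(1/n).
Hence the limit is ln(24/15) + γ (= ln(8/5)).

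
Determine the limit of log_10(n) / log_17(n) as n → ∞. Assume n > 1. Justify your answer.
lim = ln(17) / ln(10) = log_10(17)

Change of base: log_10(n) = ln n / ln 10 and log_17(n) = ln n / ln 17. The ratio is (ln n / ln 10) · (ln 17 / ln n) = ln 17 / ln 10, a constant independent of n. So the limit is ln 17 / ln 10 = log_10(17).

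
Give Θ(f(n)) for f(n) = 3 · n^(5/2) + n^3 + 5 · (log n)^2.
f(n) ∈ Θ(n^3)

Compare the terms by growth order. For large n, n^a · (log n)^b dominates n^a' · (log n)^b' iff a > a', or (a = a' and b > b'). Ranking the 3 terms shows the dominant one is n^3. Hence f(n) ∈ Θ(n^3).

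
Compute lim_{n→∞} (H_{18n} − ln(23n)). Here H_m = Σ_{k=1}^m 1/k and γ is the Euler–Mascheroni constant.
lim = ln(18/23) + γ

By Euler-Maclaurin, H_m = ln m + γ + O(1/m). So
  H_{18n} − ln(23n) = ln(18n) + γ − ln(23n) + O(1/n)
                       = ln(18/23) + γ + O(1/n).
Hence the limit is ln(18/23) + γ.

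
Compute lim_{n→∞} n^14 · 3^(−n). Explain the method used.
lim = 0

Exponentials with base > 1 dominate every fixed polynomial: for any fixed c, n^c / 3^n → 0 as n → ∞ (e.g. by the ratio test, or by writing 3^n = e^(n ln 3) and noting e^(n ln 3) / n^c → ∞). Hence n^14 · 3^(−n) = n^14 / 3^n → 0.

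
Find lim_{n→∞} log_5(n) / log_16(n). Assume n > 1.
lim = ln(16) / ln(5) = log_5(16)

Change of base: log_5(n) = ln n / ln 5 and log_16(n) = ln n / ln 16. The ratio is (ln n / ln 5) · (ln 16 / ln n) = ln 16 / ln 5, a constant independent of n. So the limit is ln 16 / ln 5 = log_5(16).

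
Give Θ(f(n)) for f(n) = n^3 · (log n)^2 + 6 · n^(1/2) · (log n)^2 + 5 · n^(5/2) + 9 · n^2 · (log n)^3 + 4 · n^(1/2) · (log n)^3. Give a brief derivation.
f(n) ∈ Θ(n^3 · (log n)^2)

Compare the terms by growth order. For large n, n^a · (log n)^b dominates n^a' · (log n)^b' iff a > a', or (a = a' and b > b'). Ranking the 5 terms shows the dominant one is n^3 · (log n)^2. Hence f(n) ∈ Θ(n^3 · (log n)^2).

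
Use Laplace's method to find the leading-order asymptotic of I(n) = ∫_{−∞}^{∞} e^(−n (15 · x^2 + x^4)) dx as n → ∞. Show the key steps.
I(n) ~ sqrt(π/(15n))

φ(x) = 15 · x^2 + x^4 has its unique global minimum at x* = 0 (since φ'(x) = 30x + 4x^3 = 0 only at x = 0 for real x with both coefficients positive, and φ → ∞ as |x| → ∞). At x* = 0, φ(0) = 0 and φ''(0) = 30. Laplace's method then gives
  I(n) ~ sqrt(2π / (n · φ''(0))) · e^(−n φ(0)) = sqrt(2π / (30n)) = sqrt(π/(15n)).
The x^4 term contributes only at subleading order (an O(1/n) relative correction).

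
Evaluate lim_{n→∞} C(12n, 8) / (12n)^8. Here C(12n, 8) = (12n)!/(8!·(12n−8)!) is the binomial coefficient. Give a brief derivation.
lim = 1/8! = 1/40320

With N = 12n → ∞: C(N, 8) / N^8 = [N(N−1)…(N−7)] / (8! · N^8) = (1/8!) · 1 · (1 − 1/(12n)) · … · (1 − 7/(12n)). Each factor → 1 as N → ∞, so the limit is 1/8! = 1/40320.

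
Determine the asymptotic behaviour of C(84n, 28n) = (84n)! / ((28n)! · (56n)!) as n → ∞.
C(84n, 28n) ~ (27/4)^(28n) · sqrt(3/(4π·28n))

Write N = 28n. Apply Stirling to each factorial:
  (3N)! ~ sqrt(2π·3N) · (3N/e)^(3N),
  N! ~ sqrt(2π N) · (N/e)^N,
  (2N)! ~ sqrt(2π·2N) · (2N/e)^(2N).
The exponential factors combine to (3N)^(3N) / (N^N · (2N)^(2N)) = 3^(3N)/2^(2N) = (3^3/2^2)^N = (27/4)^N.
The square-root prefactors combine to sqrt(2π·3N) / (sqrt(2π N)·sqrt(2π·2N)) = sqrt(3 / (2π·2·N)) = sqrt(3/(4π·28n)).
Substituting N = 28n: C(84n, 28n) ~ (27/4)^(28n) · sqrt(3/(4π·28n)).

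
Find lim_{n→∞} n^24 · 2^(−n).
lim = 0

Exponentials with base > 1 dominate every fixed polynomial: for any fixed c, n^c / 2^n → 0 as n → ∞ (e.g. by the ratio test, or by writing 2^n = e^(n ln 2) and noting e^(n ln 2) / n^c → ∞). Hence n^24 · 2^(−n) = n^24 / 2^n → 0.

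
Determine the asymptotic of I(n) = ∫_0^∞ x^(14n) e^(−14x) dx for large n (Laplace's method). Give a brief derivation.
I(n) ~ (sqrt(2π·14n) / 14) · (14n/(14e))^(14n)

Write the integrand as exp(14n ln x − 14x) and set f(x) = 14n ln x − 14x. Then f'(x) = 14n/x − 14 = 0 at x* = 14n/14, and f''(x*) = −14n/x*^2 = −14^2/(14n). Laplace's method (interior maximum) gives
  I(n) ~ e^(f(x*)) · sqrt(2π / |f''(x*)|)
        = exp(14n ln(14n/14) − 14n) · sqrt(2π · 14n / 14^2)
        = (14n/14)^(14n) e^(−14n) · sqrt(2π·14n) / 14
        = (sqrt(2π·14n) / 14) · (14n/(14e))^(14n).
This matches Γ(14n+1)/14^(14n+1) with Stirling applied to Γ.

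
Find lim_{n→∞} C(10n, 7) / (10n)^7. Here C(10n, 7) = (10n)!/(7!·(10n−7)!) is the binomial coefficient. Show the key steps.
lim = 1/7! = 1/5040

With N = 10n → ∞: C(N, 7) / N^7 = [N(N−1)…(N−6)] / (7! · N^7) = (1/7!) · 1 · (1 − 1/(10n)) · … · (1 − 6/(10n)). Each factor → 1 as N → ∞, so the limit is 1/7! = 1/5040.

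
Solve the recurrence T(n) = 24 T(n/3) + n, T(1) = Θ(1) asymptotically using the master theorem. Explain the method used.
T(n) = Θ(n^(log_3 24))

Master theorem: compare f(n) = n to n^(log_3 24) where log_3 24 ≈ 2.893. Since 1 < log_3 24, we have f(n) = O(n^(log_3 24 − ε)) for some ε > 0 — Case 1. Hence T(n) = Θ(n^(log_3 24)).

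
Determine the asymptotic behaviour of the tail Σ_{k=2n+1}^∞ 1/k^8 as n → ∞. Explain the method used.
Σ_{k>2n} 1/k^8 ~ 1/(7 · (2n)^7)

Compare to the integral: ∫_{2n}^∞ x^(−8) dx = [−x^(−7)/7]_{2n}^∞ = 1/((8−1)·(2n)^7). Euler-Maclaurin then gives
  Σ_{k>2n} 1/k^8 = ∫_{2n}^∞ dx/x^8 − 1/(2·(2n)^8) + O(1/(2n)^9).
(Equivalently this is ζ(8) − Σ_{k≤2n} 1/k^8.)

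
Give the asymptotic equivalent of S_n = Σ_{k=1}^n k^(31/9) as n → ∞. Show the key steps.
S_n ~ (9/40) · n^(40/9)

Integral comparison: Σ_{k=1}^n k^(31/9) = ∫_0^n x^(31/9) dx + O(n^(31/9)). The integral is n^(1 + 31/9) / (1 + 31/9) = n^((31+9)/9) / ((31+9)/9) = (9/40) · n^(40/9).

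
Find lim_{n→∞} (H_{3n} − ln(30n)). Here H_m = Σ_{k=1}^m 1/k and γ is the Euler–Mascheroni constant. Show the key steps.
lim = −ln 10 + γ

By Euler-Maclaurin, H_m = ln m + γ + O(1/m). So
  H_{3n} − ln(30n) = ln(3n) + γ − ln(30n) + O(1/n)
                       = ln(3/30) + γ + O(1/n).
Hence the limit is ln(3/30) + γ (= −ln 10).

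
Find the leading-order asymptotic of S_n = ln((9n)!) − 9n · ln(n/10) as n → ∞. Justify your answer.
S_n ~ 9n · (ln 90 − 1) + O(ln n)

Stirling: ln((9n)!) = 9n ln(9n) − 9n + O(ln n).
  S_n = 9n ln(9n) − 9n − 9n ln(n/10) + O(ln n)
      = 9n ln(9n) − 9n ln n + 9n ln 10 − 9n + O(ln n)
      = 9n ln 9 + 9n ln 10 − 9n + O(ln n)
      = 9n (ln 90 − 1) + O(ln n).
Numerically ln(90) − 1 ≈ 3.4998.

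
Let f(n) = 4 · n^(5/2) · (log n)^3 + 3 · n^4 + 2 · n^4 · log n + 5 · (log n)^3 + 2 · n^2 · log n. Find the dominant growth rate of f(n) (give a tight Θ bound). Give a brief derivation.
f(n) ∈ Θ(n^4 · log n)

Compare the terms by growth order. For large n, n^a · (log n)^b dominates n^a' · (log n)^b' iff a > a', or (a = a' and b > b'). Ranking the 5 terms shows the dominant one is 2 · n^4 · log n. Hence f(n) ∈ Θ(n^4 · log n).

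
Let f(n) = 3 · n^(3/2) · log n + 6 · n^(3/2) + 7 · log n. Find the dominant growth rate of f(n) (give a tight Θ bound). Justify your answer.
f(n) ∈ Θ(n^(3/2) · log n)

Compare the terms by growth order. For large n, n^a · (log n)^b dominates n^a' · (log n)^b' iff a > a', or (a = a' and b > b'). Ranking the 3 terms shows the dominant one is 3 · n^(3/2) · log n. Hence f(n) ∈ Θ(n^(3/2) · log n).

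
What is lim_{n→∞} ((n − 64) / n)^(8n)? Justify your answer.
lim = e^(−512)

Rewrite as (1 − 64/n)^(8n). By the standard limit (1 + x/n)^n → e^x, we have (1 − 64/n)^n → e^(−64), and raising to the 8th power gives e^(−512).
More precisely, ln[(1 − 64/n)^(8n)] = 8n · ln(1 − 64/n) = 8n · (-64/n + O(1/n^2)) = -512 + O(1/n) → -512.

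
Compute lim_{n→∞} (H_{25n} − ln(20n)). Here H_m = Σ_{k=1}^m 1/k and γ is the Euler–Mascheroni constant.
lim = ln(5/4) + γ

By Euler-Maclaurin, H_m = ln m + γ + O(1/m). So
  H_{25n} − ln(20n) = ln(25n) + γ − ln(20n) + O(1/n)
                       = ln(25/20) + γ + O(1/n).
Hence the limit is ln(25/20) + γ (= ln(5/4)).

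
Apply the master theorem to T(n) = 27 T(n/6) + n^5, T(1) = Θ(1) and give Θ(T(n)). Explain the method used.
T(n) = Θ(n^5)

log_6 27 ≈ 1.839. f(n) = n^5 dominates n^(log_6 27) since 5 > 1.839, and the regularity condition a·f(n/b) = 27·(n/6)^5 = (27/7776)·n^5 ≤ c·f(n) holds with c = 27/7776 ≈ 0.00347 < 1. So this is Case 3: T(n) = Θ(f(n)) = Θ(n^5).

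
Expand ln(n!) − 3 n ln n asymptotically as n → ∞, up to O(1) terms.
ln(n!) − 3 n ln n = −2 n ln n − n + (1/2) ln(2π n) + O(1/n)

Stirling: ln((n)!) = n ln(n) − n + (1/2) ln(2π·n) + O(1/n).
Here n ln(n) = n ln n.
Subtract 3n ln n: leading term is (1 − 3) n ln n = −2 n ln n. The next term is −n. Then the (1/2) ln(2π·n) correction.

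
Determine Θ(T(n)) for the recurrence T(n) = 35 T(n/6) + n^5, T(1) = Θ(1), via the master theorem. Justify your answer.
T(n) = Θ(n^5)

log_6 35 ≈ 1.984. f(n) = n^5 dominates n^(log_6 35) since 5 > 1.984, and the regularity condition a·f(n/b) = 35·(n/6)^5 = (35/7776)·n^5 ≤ c·f(n) holds with c = 35/7776 ≈ 0.0045 < 1. So this is Case 3: T(n) = Θ(f(n)) = Θ(n^5).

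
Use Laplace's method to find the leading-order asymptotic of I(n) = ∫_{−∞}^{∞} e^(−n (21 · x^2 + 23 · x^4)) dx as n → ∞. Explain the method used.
I(n) ~ sqrt(π/(21n))

φ(x) = 21 · x^2 + 23 · x^4 has its unique global minimum at x* = 0 (since φ'(x) = 42x + 92x^3 = 0 only at x = 0 for real x with both coefficients positive, and φ → ∞ as |x| → ∞). At x* = 0, φ(0) = 0 and φ''(0) = 42. Laplace's method then gives
  I(n) ~ sqrt(2π / (n · φ''(0))) · e^(−n φ(0)) = sqrt(2π / (42n)) = sqrt(π/(21n)).
The 23 · x^4 term contributes only at subleading order (an O(1/n) relative correction).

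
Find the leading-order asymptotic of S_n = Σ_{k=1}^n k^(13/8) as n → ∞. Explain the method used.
S_n ~ (8/21) · n^(21/8)

Integral comparison: Σ_{k=1}^n k^(13/8) = ∫_0^n x^(13/8) dx + O(n^(13/8)). The integral is n^(1 + 13/8) / (1 + 13/8) = n^((13+8)/8) / ((13+8)/8) = (8/21) · n^(21/8).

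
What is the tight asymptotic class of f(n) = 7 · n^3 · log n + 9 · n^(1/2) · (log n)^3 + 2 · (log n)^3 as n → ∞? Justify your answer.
f(n) ∈ Θ(n^3 · log n)

Compare the terms by growth order. For large n, n^a · (log n)^b dominates n^a' · (log n)^b' iff a > a', or (a = a' and b > b'). Ranking the 3 terms shows the dominant one is 7 · n^3 · log n. Hence f(n) ∈ Θ(n^3 · log n).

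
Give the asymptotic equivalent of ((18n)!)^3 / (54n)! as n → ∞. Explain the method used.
((18n)!)^3/(54n)! ~ ((2π·18n)^(2/2) / sqrt(3)) · 3^(−3·18n)  →  0

Write N = 18n. Stirling: N! ~ sqrt(2π N)(N/e)^N and (3N)! ~ sqrt(2π·3N)·(3N/e)^(3N).
  (N!)^3/(3N)! ~ (2π N)^(3/2) (N/e)^(3N) / [sqrt(2π·3N) (3N/e)^(3N)]
     = (2π N)^(3/2) / sqrt(2π·3N) · (N/(3N))^(3N)
     = (2π N)^((3−1)/2) / sqrt(3) · 3^(−3N).
Since 3^3 > 1, the factor 3^(−3N) decays exponentially, so the ratio → 0. Substituting N = 18n gives the stated form.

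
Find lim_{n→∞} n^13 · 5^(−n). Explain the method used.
lim = 0

Exponentials with base > 1 dominate every fixed polynomial: for any fixed c, n^c / 5^n → 0 as n → ∞ (e.g. by the ratio test, or by writing 5^n = e^(n ln 5) and noting e^(n ln 5) / n^c → ∞). Hence n^13 · 5^(−n) = n^13 / 5^n → 0.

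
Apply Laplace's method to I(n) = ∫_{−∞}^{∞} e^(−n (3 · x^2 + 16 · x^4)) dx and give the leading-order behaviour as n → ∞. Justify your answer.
I(n) ~ sqrt(π/(3n))

φ(x) = 3 · x^2 + 16 · x^4 has its unique global minimum at x* = 0 (since φ'(x) = 6x + 64x^3 = 0 only at x = 0 for real x with both coefficients positive, and φ → ∞ as |x| → ∞). At x* = 0, φ(0) = 0 and φ''(0) = 6. Laplace's method then gives
  I(n) ~ sqrt(2π / (n · φ''(0))) · e^(−n φ(0)) = sqrt(2π / (6n)) = sqrt(π/(3n)).
The 16 · x^4 term contributes only at subleading order (an O(1/n) relative correction).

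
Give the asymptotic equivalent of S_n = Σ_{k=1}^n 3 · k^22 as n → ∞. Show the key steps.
S_n ~ 3 · n^23 / 23

By integral comparison (Euler-Maclaurin), Σ_{k=1}^n 3 · k^22 = 3 · ∫_0^n x^22 dx + O(n^22) = 3 · n^23/23 + O(n^22). (Equivalently, Faulhaber's formula gives the same leading term.)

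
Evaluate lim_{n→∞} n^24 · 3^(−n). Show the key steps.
lim = 0

Exponentials with base > 1 dominate every fixed polynomial: for any fixed c, n^c / 3^n → 0 as n → ∞ (e.g. by the ratio test, or by writing 3^n = e^(n ln 3) and noting e^(n ln 3) / n^c → ∞). Hence n^24 · 3^(−n) = n^24 / 3^n → 0.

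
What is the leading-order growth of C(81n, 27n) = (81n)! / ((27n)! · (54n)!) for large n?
C(81n, 27n) ~ (27/4)^(27n) · sqrt(3/(4π·27n))

Write N = 27n. Apply Stirling to each factorial:
  (3N)! ~ sqrt(2π·3N) · (3N/e)^(3N),
  N! ~ sqrt(2π N) · (N/e)^N,
  (2N)! ~ sqrt(2π·2N) · (2N/e)^(2N).
The exponential factors combine to (3N)^(3N) / (N^N · (2N)^(2N)) = 3^(3N)/2^(2N) = (3^3/2^2)^N = (27/4)^N.
The square-root prefactors combine to sqrt(2π·3N) / (sqrt(2π N)·sqrt(2π·2N)) = sqrt(3 / (2π·2·N)) = sqrt(3/(4π·27n)).
Substituting N = 27n: C(81n, 27n) ~ (27/4)^(27n) · sqrt(3/(4π·27n)).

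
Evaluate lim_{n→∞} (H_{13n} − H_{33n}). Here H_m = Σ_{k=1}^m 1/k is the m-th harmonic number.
lim = ln(13/33)

Euler-Maclaurin gives H_m = ln m + γ + 1/(2m) + O(1/m^2). The γ and O(1/m) terms cancel in the difference:
  H_{13n} − H_{33n} = ln(13n) − ln(33n) + O(1/n) = ln(13/33) + O(1/n).
Hence the limit is ln(13/33).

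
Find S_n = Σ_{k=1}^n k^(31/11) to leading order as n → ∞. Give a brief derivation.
S_n ~ (11/42) · n^(42/11)

Integral comparison: Σ_{k=1}^n k^(31/11) = ∫_0^n x^(31/11) dx + O(n^(31/11)). The integral is n^(1 + 31/11) / (1 + 31/11) = n^((31+11)/11) / ((31+11)/11) = (11/42) · n^(42/11).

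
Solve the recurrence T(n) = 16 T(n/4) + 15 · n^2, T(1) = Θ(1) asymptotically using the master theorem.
T(n) = Θ(n^2 log n)

log_4 16 = 2, and f(n) = 15 · n^2 = Θ(n^(log_4 16)). This is Case 2 of the master theorem: T(n) = Θ(f(n) · log n) = Θ(n^2 log n).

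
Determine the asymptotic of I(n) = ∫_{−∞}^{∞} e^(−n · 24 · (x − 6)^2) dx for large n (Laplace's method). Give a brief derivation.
I(n) = sqrt(π/(24n))

Here φ(x) = 24 · (x − 6)^2 has its unique minimum at x* = 6 with φ(x*) = 0 and φ''(x*) = 48. Laplace's method gives
  I(n) ~ e^(−n φ(x*)) · sqrt(2π / (n · φ''(x*))) = sqrt(2π / (48n)) = sqrt(π/(24n)).
This is exact: substituting u = (x − 6)·sqrt(24n) gives I(n) = (1/sqrt(24n)) ∫_{−∞}^{∞} e^(−u^2) du = sqrt(π/(24n)).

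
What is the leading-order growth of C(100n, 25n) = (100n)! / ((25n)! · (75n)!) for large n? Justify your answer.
C(100n, 25n) ~ (256/27)^(25n) · sqrt(2/(3π·25n))

Write N = 25n. Apply Stirling to each factorial:
  (4N)! ~ sqrt(2π·4N) · (4N/e)^(4N),
  N! ~ sqrt(2π N) · (N/e)^N,
  (3N)! ~ sqrt(2π·3N) · (3N/e)^(3N).
The exponential factors combine to (4N)^(4N) / (N^N · (3N)^(3N)) = 4^(4N)/3^(3N) = (4^4/3^3)^N = (256/27)^N.
The square-root prefactors combine to sqrt(2π·4N) / (sqrt(2π N)·sqrt(2π·3N)) = sqrt(4 / (2π·3·N)) = sqrt(2/(3π·25n)).
Substituting N = 25n: C(100n, 25n) ~ (256/27)^(25n) · sqrt(2/(3π·25n)).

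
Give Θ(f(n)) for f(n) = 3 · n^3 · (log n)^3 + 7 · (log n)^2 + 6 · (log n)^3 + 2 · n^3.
f(n) ∈ Θ(n^3 · (log n)^3)

Compare the terms by growth order. For large n, n^a · (log n)^b dominates n^a' · (log n)^b' iff a > a', or (a = a' and b > b'). Ranking the 4 terms shows the dominant one is 3 · n^3 · (log n)^3. Hence f(n) ∈ Θ(n^3 · (log n)^3).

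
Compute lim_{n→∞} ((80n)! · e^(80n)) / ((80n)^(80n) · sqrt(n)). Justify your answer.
lim = sqrt(2π·80)

Stirling: (80n)! ~ sqrt(2π·80n) · (80n/e)^(80n). Hence
  (80n)! · e^(80n) / (80n)^(80n) ~ sqrt(2π·80n).
Dividing by sqrt(n): sqrt(2π·80n) / sqrt(n) = sqrt(2π·80) · n^((1−1)/2), so the limit is sqrt(2π·80).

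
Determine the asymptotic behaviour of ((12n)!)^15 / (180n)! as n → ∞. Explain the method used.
((12n)!)^15/(180n)! ~ ((2π·12n)^(14/2) / sqrt(15)) · 15^(−15·12n)  →  0

Write N = 12n. Stirling: N! ~ sqrt(2π N)(N/e)^N and (15N)! ~ sqrt(2π·15N)·(15N/e)^(15N).
  (N!)^15/(15N)! ~ (2π N)^(15/2) (N/e)^(15N) / [sqrt(2π·15N) (15N/e)^(15N)]
     = (2π N)^(15/2) / sqrt(2π·15N) · (N/(15N))^(15N)
     = (2π N)^((15−1)/2) / sqrt(15) · 15^(−15N).
Since 15^15 > 1, the factor 15^(−15N) decays exponentially, so the ratio → 0. Substituting N = 12n gives the stated form.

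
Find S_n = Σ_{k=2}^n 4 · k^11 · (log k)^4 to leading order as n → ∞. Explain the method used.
S_n ~ n^12 · (log n)^4 / 3

By integral comparison, S_n = ∫_1^n 4 · x^11 · (log x)^4 dx + O(n^11 · (log n)^4). For the integral, the leading term of ∫_1^n x^11 (log x)^4 dx is n^12/12 · (log n)^4 (by repeated integration by parts; each step lowers the log-exponent and produces a relatively O(1/log n) correction). Hence S_n ~ n^12 · (log n)^4 / 3.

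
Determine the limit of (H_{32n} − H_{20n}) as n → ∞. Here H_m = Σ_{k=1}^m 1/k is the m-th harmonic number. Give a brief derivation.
lim = ln(32/20) = ln(8/5)

Euler-Maclaurin gives H_m = ln m + γ + 1/(2m) + O(1/m^2). The γ and O(1/m) terms cancel in the difference:
  H_{32n} − H_{20n} = ln(32n) − ln(20n) + O(1/n) = ln(32/20) + O(1/n).
Hence the limit is ln(32/20) = ln(8/5).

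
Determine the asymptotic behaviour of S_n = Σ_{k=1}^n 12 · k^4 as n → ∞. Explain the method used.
S_n ~ 12 · n^5 / 5

By integral comparison (Euler-Maclaurin), Σ_{k=1}^n 12 · k^4 = 12 · ∫_0^n x^4 dx + O(n^4) = 12 · n^5/5 + O(n^4). (Equivalently, Faulhaber's formula gives the same leading term.)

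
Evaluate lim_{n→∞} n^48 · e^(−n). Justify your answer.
lim = 0

Exponentials with base > 1 dominate every fixed polynomial: for any fixed c, n^c / e^n → 0 as n → ∞ (e.g. by the ratio test, or since e^n grows faster than any power of n). Hence n^48 · e^(−n) = n^48 / e^n → 0.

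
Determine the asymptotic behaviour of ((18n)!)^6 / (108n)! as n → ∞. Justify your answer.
((18n)!)^6/(108n)! ~ ((2π·18n)^(5/2) / sqrt(6)) · 6^(−6·18n)  →  0

Write N = 18n. Stirling: N! ~ sqrt(2π N)(N/e)^N and (6N)! ~ sqrt(2π·6N)·(6N/e)^(6N).
  (N!)^6/(6N)! ~ (2π N)^(6/2) (N/e)^(6N) / [sqrt(2π·6N) (6N/e)^(6N)]
     = (2π N)^(6/2) / sqrt(2π·6N) · (N/(6N))^(6N)
     = (2π N)^((6−1)/2) / sqrt(6) · 6^(−6N).
Since 6^6 > 1, the factor 6^(−6N) decays exponentially, so the ratio → 0. Substituting N = 18n gives the stated form.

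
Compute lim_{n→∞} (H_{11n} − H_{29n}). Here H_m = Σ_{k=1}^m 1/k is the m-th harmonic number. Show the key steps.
lim = ln(11/29)

Euler-Maclaurin gives H_m = ln m + γ + 1/(2m) + O(1/m^2). The γ and O(1/m) terms cancel in the difference:
  H_{11n} − H_{29n} = ln(11n) − ln(29n) + O(1/n) = ln(11/29) + O(1/n).
Hence the limit is ln(11/29).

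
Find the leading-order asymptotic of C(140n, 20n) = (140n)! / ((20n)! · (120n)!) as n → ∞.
C(140n, 20n) ~ (823543/46656)^(20n) · sqrt(7/(12π·20n))

Write N = 20n. Apply Stirling to each factorial:
  (7N)! ~ sqrt(2π·7N) · (7N/e)^(7N),
  N! ~ sqrt(2π N) · (N/e)^N,
  (6N)! ~ sqrt(2π·6N) · (6N/e)^(6N).
The exponential factors combine to (7N)^(7N) / (N^N · (6N)^(6N)) = 7^(7N)/6^(6N) = (7^7/6^6)^N = (823543/46656)^N.
The square-root prefactors combine to sqrt(2π·7N) / (sqrt(2π N)·sqrt(2π·6N)) = sqrt(7 / (2π·6·N)) = sqrt(7/(12π·20n)).
Substituting N = 20n: C(140n, 20n) ~ (823543/46656)^(20n) · sqrt(7/(12π·20n)).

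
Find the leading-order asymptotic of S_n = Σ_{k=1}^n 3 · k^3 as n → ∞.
S_n ~ 3 · n^4 / 4

By integral comparison (Euler-Maclaurin), Σ_{k=1}^n 3 · k^3 = 3 · ∫_0^n x^3 dx + O(n^3) = 3 · n^4/4 + O(n^3). (Equivalently, Faulhaber's formula gives the same leading term.)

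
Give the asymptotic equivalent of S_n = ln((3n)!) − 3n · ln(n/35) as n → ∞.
S_n ~ 3n · (ln 105 − 1) + O(ln n)

Stirling: ln((3n)!) = 3n ln(3n) − 3n + O(ln n).
  S_n = 3n ln(3n) − 3n − 3n ln(n/35) + O(ln n)
      = 3n ln(3n) − 3n ln n + 3n ln 35 − 3n + O(ln n)
      = 3n ln 3 + 3n ln 35 − 3n + O(ln n)
      = 3n (ln 105 − 1) + O(ln n).
Numerically ln(105) − 1 ≈ 3.6540.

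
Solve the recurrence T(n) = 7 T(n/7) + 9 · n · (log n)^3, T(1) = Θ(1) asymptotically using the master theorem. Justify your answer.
T(n) = Θ(n · (log n)^4)

Here log_7 7 = 1 and f(n) = 9 · n · (log n)^3 = Θ(n^(log_7 7) · (log n)^3). This is the extended Case 2 of the master theorem (f matches the critical exponent up to log factors), giving T(n) = Θ(n^(log_7 7) · (log n)^(3+1)) = Θ(n · (log n)^4).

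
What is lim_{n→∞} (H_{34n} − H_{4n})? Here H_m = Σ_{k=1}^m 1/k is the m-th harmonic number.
lim = ln(34/4) = ln(17/2)

Euler-Maclaurin gives H_m = ln m + γ + 1/(2m) + O(1/m^2). The γ and O(1/m) terms cancel in the difference:
  H_{34n} − H_{4n} = ln(34n) − ln(4n) + O(1/n) = ln(34/4) + O(1/n).
Hence the limit is ln(34/4) = ln(17/2).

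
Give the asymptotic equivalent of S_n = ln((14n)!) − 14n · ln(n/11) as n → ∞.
S_n ~ 14n · (ln 154 − 1) + O(ln n)

Stirling: ln((14n)!) = 14n ln(14n) − 14n + O(ln n).
  S_n = 14n ln(14n) − 14n − 14n ln(n/11) + O(ln n)
      = 14n ln(14n) − 14n ln n + 14n ln 11 − 14n + O(ln n)
      = 14n ln 14 + 14n ln 11 − 14n + O(ln n)
      = 14n (ln 154 − 1) + O(ln n).
Numerically ln(154) − 1 ≈ 4.0370.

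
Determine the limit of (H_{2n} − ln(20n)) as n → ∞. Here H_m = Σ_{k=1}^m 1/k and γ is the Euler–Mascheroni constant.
lim = −ln 10 + γ

By Euler-Maclaurin, H_m = ln m + γ + O(1/m). So
  H_{2n} − ln(20n) = ln(2n) + γ − ln(20n) + O(1/n)
                       = ln(2/20) + γ + O(1/n).
Hence the limit is ln(2/20) + γ (= −ln 10).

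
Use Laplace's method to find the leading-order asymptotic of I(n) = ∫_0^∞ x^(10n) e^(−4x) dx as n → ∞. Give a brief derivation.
I(n) ~ (sqrt(2π·10n) / 4) · (10n/(4e))^(10n)

Write the integrand as exp(10n ln x − 4x) and set f(x) = 10n ln x − 4x. Then f'(x) = 10n/x − 4 = 0 at x* = 10n/4, and f''(x*) = −10n/x*^2 = −4^2/(10n). Laplace's method (interior maximum) gives
  I(n) ~ e^(f(x*)) · sqrt(2π / |f''(x*)|)
        = exp(10n ln(10n/4) − 10n) · sqrt(2π · 10n / 4^2)
        = (10n/4)^(10n) e^(−10n) · sqrt(2π·10n) / 4
        = (sqrt(2π·10n) / 4) · (10n/(4e))^(10n).
This matches Γ(10n+1)/4^(10n+1) with Stirling applied to Γ.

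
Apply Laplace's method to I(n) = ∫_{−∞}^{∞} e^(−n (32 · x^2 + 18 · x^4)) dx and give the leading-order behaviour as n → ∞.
I(n) ~ sqrt(π/(32n))

φ(x) = 32 · x^2 + 18 · x^4 has its unique global minimum at x* = 0 (since φ'(x) = 64x + 72x^3 = 0 only at x = 0 for real x with both coefficients positive, and φ → ∞ as |x| → ∞). At x* = 0, φ(0) = 0 and φ''(0) = 64. Laplace's method then gives
  I(n) ~ sqrt(2π / (n · φ''(0))) · e^(−n φ(0)) = sqrt(2π / (64n)) = sqrt(π/(32n)).
The 18 · x^4 term contributes only at subleading order (an O(1/n) relative correction).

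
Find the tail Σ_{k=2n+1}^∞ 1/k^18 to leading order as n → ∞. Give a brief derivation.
Σ_{k>2n} 1/k^18 ~ 1/(17 · (2n)^17)

Compare to the integral: ∫_{2n}^∞ x^(−18) dx = [−x^(−17)/17]_{2n}^∞ = 1/((18−1)·(2n)^17). Euler-Maclaurin then gives
  Σ_{k>2n} 1/k^18 = ∫_{2n}^∞ dx/x^18 − 1/(2·(2n)^18) + O(1/(2n)^19).
(Equivalently this is ζ(18) − Σ_{k≤2n} 1/k^18.)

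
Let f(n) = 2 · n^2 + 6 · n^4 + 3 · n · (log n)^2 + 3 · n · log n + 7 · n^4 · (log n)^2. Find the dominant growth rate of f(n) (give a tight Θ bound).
f(n) ∈ Θ(n^4 · (log n)^2)

Compare the terms by growth order. For large n, n^a · (log n)^b dominates n^a' · (log n)^b' iff a > a', or (a = a' and b > b'). Ranking the 5 terms shows the dominant one is 7 · n^4 · (log n)^2. Hence f(n) ∈ Θ(n^4 · (log n)^2).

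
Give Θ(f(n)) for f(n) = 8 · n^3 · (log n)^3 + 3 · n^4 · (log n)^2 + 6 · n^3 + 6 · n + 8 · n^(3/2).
f(n) ∈ Θ(n^4 · (log n)^2)

Compare the terms by growth order. For large n, n^a · (log n)^b dominates n^a' · (log n)^b' iff a > a', or (a = a' and b > b'). Ranking the 5 terms shows the dominant one is 3 · n^4 · (log n)^2. Hence f(n) ∈ Θ(n^4 · (log n)^2).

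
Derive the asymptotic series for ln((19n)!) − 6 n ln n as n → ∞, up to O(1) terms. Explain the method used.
ln((19n)!) − 6 n ln n = 13 n ln n + 19(ln 19 − 1) n + (1/2) ln(2π·19n) + O(1/n)

Stirling: ln((19n)!) = 19n ln(19n) − 19n + (1/2) ln(2π·19n) + O(1/n).
Expand 19n ln(19n) = 19n (ln n + ln 19) = 19n ln n + 19n ln 19.
Subtract 6n ln n: leading term is (19 − 6) n ln n = 13 n ln n. The next term is 19n ln 19 − 19n = 19(ln 19 − 1) n. Then the (1/2) ln(2π·19n) correction.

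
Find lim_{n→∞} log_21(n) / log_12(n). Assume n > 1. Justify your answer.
lim = ln(12) / ln(21) = log_21(12)

Change of base: log_21(n) = ln n / ln 21 and log_12(n) = ln n / ln 12. The ratio is (ln n / ln 21) · (ln 12 / ln n) = ln 12 / ln 21, a constant independent of n. So the limit is ln 12 / ln 21 = log_21(12).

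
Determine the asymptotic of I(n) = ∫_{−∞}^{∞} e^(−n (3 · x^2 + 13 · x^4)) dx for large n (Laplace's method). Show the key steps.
I(n) ~ sqrt(π/(3n))

φ(x) = 3 · x^2 + 13 · x^4 has its unique global minimum at x* = 0 (since φ'(x) = 6x + 52x^3 = 0 only at x = 0 for real x with both coefficients positive, and φ → ∞ as |x| → ∞). At x* = 0, φ(0) = 0 and φ''(0) = 6. Laplace's method then gives
  I(n) ~ sqrt(2π / (n · φ''(0))) · e^(−n φ(0)) = sqrt(2π / (6n)) = sqrt(π/(3n)).
The 13 · x^4 term contributes only at subleading order (an O(1/n) relative correction).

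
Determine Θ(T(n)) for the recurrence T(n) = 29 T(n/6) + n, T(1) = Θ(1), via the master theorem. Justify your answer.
T(n) = Θ(n^(log_6 29))

Master theorem: compare f(n) = n to n^(log_6 29) where log_6 29 ≈ 1.879. Since 1 < log_6 29, we have f(n) = O(n^(log_6 29 − ε)) for some ε > 0 — Case 1. Hence T(n) = Θ(n^(log_6 29)).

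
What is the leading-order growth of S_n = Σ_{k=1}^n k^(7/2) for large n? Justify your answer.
S_n ~ (2/9) · n^(9/2)

Integral comparison: Σ_{k=1}^n k^(7/2) = ∫_0^n x^(7/2) dx + O(n^(7/2)). The integral is n^(1 + 7/2) / (1 + 7/2) = n^((7+2)/2) / ((7+2)/2) = (2/9) · n^(9/2).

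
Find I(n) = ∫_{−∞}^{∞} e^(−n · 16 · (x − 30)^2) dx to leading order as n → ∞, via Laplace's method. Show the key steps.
I(n) = sqrt(π/(16n))

Here φ(x) = 16 · (x − 30)^2 has its unique minimum at x* = 30 with φ(x*) = 0 and φ''(x*) = 32. Laplace's method gives
  I(n) ~ e^(−n φ(x*)) · sqrt(2π / (n · φ''(x*))) = sqrt(2π / (32n)) = sqrt(π/(16n)).
This is exact: substituting u = (x − 30)·sqrt(16n) gives I(n) = (1/sqrt(16n)) ∫_{−∞}^{∞} e^(−u^2) du = sqrt(π/(16n)).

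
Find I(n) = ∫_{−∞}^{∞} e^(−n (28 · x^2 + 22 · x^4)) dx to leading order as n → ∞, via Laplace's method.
I(n) ~ sqrt(π/(28n))

φ(x) = 28 · x^2 + 22 · x^4 has its unique global minimum at x* = 0 (since φ'(x) = 56x + 88x^3 = 0 only at x = 0 for real x with both coefficients positive, and φ → ∞ as |x| → ∞). At x* = 0, φ(0) = 0 and φ''(0) = 56. Laplace's method then gives
  I(n) ~ sqrt(2π / (n · φ''(0))) · e^(−n φ(0)) = sqrt(2π / (56n)) = sqrt(π/(28n)).
The 22 · x^4 term contributes only at subleading order (an O(1/n) relative correction).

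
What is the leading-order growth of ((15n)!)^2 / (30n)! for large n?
((15n)!)^2/(30n)! ~ ((2π·15n)^(1/2) / sqrt(2)) · 2^(−2·15n)  →  0

Write N = 15n. Stirling: N! ~ sqrt(2π N)(N/e)^N and (2N)! ~ sqrt(2π·2N)·(2N/e)^(2N).
  (N!)^2/(2N)! ~ (2π N)^(2/2) (N/e)^(2N) / [sqrt(2π·2N) (2N/e)^(2N)]
     = (2π N)^(2/2) / sqrt(2π·2N) · (N/(2N))^(2N)
     = (2π N)^((2−1)/2) / sqrt(2) · 2^(−2N).
Since 2^2 > 1, the factor 2^(−2N) decays exponentially, so the ratio → 0. Substituting N = 15n gives the stated form.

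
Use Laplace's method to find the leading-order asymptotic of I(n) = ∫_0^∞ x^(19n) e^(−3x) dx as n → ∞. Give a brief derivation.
I(n) ~ (sqrt(2π·19n) / 3) · (19n/(3e))^(19n)

Write the integrand as exp(19n ln x − 3x) and set f(x) = 19n ln x − 3x. Then f'(x) = 19n/x − 3 = 0 at x* = 19n/3, and f''(x*) = −19n/x*^2 = −3^2/(19n). Laplace's method (interior maximum) gives
  I(n) ~ e^(f(x*)) · sqrt(2π / |f''(x*)|)
        = exp(19n ln(19n/3) − 19n) · sqrt(2π · 19n / 3^2)
        = (19n/3)^(19n) e^(−19n) · sqrt(2π·19n) / 3
        = (sqrt(2π·19n) / 3) · (19n/(3e))^(19n).
This matches Γ(19n+1)/3^(19n+1) with Stirling applied to Γ.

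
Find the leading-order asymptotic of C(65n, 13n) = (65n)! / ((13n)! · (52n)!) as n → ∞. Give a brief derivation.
C(65n, 13n) ~ (3125/256)^(13n) · sqrt(5/(8π·13n))

Write N = 13n. Apply Stirling to each factorial:
  (5N)! ~ sqrt(2π·5N) · (5N/e)^(5N),
  N! ~ sqrt(2π N) · (N/e)^N,
  (4N)! ~ sqrt(2π·4N) · (4N/e)^(4N).
The exponential factors combine to (5N)^(5N) / (N^N · (4N)^(4N)) = 5^(5N)/4^(4N) = (5^5/4^4)^N = (3125/256)^N.
The square-root prefactors combine to sqrt(2π·5N) / (sqrt(2π N)·sqrt(2π·4N)) = sqrt(5 / (2π·4·N)) = sqrt(5/(8π·13n)).
Substituting N = 13n: C(65n, 13n) ~ (3125/256)^(13n) · sqrt(5/(8π·13n)).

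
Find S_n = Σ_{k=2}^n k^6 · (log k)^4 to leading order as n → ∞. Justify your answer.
S_n ~ n^7 · (log n)^4 / 7

By integral comparison, S_n = ∫_1^n x^6 · (log x)^4 dx + O(n^6 · (log n)^4). For the integral, the leading term of ∫_1^n x^6 (log x)^4 dx is n^7/7 · (log n)^4 (by repeated integration by parts; each step lowers the log-exponent and produces a relatively O(1/log n) correction). Hence S_n ~ n^7 · (log n)^4 / 7.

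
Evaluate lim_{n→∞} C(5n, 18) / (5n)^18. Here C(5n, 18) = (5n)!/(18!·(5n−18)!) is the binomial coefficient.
lim = 1/18! = 1/6402373705728000

With N = 5n → ∞: C(N, 18) / N^18 = [N(N−1)…(N−17)] / (18! · N^18) = (1/18!) · 1 · (1 − 1/(5n)) · … · (1 − 17/(5n)). Each factor → 1 as N → ∞, so the limit is 1/18! = 1/6402373705728000.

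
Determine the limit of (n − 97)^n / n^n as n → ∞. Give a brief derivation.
lim = e^(−97)

Rewrite as (1 − 97/n)^(n). By the standard limit (1 + x/n)^n → e^x, we have (1 − 97/n)^n → e^(−97), and raising to the 1st power gives e^(−97).
More precisely, ln[(1 − 97/n)^(n)] = n · ln(1 − 97/n) = n · (-97/n + O(1/n^2)) = -97 + O(1/n) → -97.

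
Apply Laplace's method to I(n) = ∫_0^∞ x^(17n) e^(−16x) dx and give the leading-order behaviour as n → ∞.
I(n) ~ (sqrt(2π·17n) / 16) · (17n/(16e))^(17n)

Write the integrand as exp(17n ln x − 16x) and set f(x) = 17n ln x − 16x. Then f'(x) = 17n/x − 16 = 0 at x* = 17n/16, and f''(x*) = −17n/x*^2 = −16^2/(17n). Laplace's method (interior maximum) gives
  I(n) ~ e^(f(x*)) · sqrt(2π / |f''(x*)|)
        = exp(17n ln(17n/16) − 17n) · sqrt(2π · 17n / 16^2)
        = (17n/16)^(17n) e^(−17n) · sqrt(2π·17n) / 16
        = (sqrt(2π·17n) / 16) · (17n/(16e))^(17n).
This matches Γ(17n+1)/16^(17n+1) with Stirling applied to Γ.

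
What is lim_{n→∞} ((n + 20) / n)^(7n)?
lim = e^140

Rewrite as (1 + 20/n)^(7n). By the standard limit (1 + x/n)^n → e^x, we have (1 + 20/n)^n → e^20, and raising to the 7th power gives e^140.
More precisely, ln[(1 + 20/n)^(7n)] = 7n · ln(1 + 20/n) = 7n · (20/n + O(1/n^2)) = 140 + O(1/n) → 140.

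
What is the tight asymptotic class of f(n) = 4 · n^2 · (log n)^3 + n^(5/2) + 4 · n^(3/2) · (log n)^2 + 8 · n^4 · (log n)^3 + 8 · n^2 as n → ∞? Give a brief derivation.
f(n) ∈ Θ(n^4 · (log n)^3)

Compare the terms by growth order. For large n, n^a · (log n)^b dominates n^a' · (log n)^b' iff a > a', or (a = a' and b > b'). Ranking the 5 terms shows the dominant one is 8 · n^4 · (log n)^3. Hence f(n) ∈ Θ(n^4 · (log n)^3).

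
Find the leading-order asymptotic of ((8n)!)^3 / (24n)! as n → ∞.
((8n)!)^3/(24n)! ~ ((2π·8n)^(2/2) / sqrt(3)) · 3^(−3·8n)  →  0

Write N = 8n. Stirling: N! ~ sqrt(2π N)(N/e)^N and (3N)! ~ sqrt(2π·3N)·(3N/e)^(3N).
  (N!)^3/(3N)! ~ (2π N)^(3/2) (N/e)^(3N) / [sqrt(2π·3N) (3N/e)^(3N)]
     = (2π N)^(3/2) / sqrt(2π·3N) · (N/(3N))^(3N)
     = (2π N)^((3−1)/2) / sqrt(3) · 3^(−3N).
Since 3^3 > 1, the factor 3^(−3N) decays exponentially, so the ratio → 0. Substituting N = 8n gives the stated form.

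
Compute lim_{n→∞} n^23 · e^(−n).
lim = 0

Exponentials with base > 1 dominate every fixed polynomial: for any fixed c, n^c / e^n → 0 as n → ∞ (e.g. by the ratio test, or since e^n grows faster than any power of n). Hence n^23 · e^(−n) = n^23 / e^n → 0.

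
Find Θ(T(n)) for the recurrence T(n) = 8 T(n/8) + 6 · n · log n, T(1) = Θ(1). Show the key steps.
T(n) = Θ(n · (log n)^2)

Here log_8 8 = 1 and f(n) = 6 · n · log n = Θ(n^(log_8 8) · (log n)^1). This is the extended Case 2 of the master theorem (f matches the critical exponent up to log factors), giving T(n) = Θ(n^(log_8 8) · (log n)^(1+1)) = Θ(n · (log n)^2).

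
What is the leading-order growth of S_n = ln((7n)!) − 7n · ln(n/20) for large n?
S_n ~ 7n · (ln 140 − 1) + O(ln n)

Stirling: ln((7n)!) = 7n ln(7n) − 7n + O(ln n).
  S_n = 7n ln(7n) − 7n − 7n ln(n/20) + O(ln n)
      = 7n ln(7n) − 7n ln n + 7n ln 20 − 7n + O(ln n)
      = 7n ln 7 + 7n ln 20 − 7n + O(ln n)
      = 7n (ln 140 − 1) + O(ln n).
Numerically ln(140) − 1 ≈ 3.9416.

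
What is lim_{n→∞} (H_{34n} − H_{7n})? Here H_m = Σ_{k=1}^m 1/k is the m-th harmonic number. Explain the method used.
lim = ln(34/7)

Euler-Maclaurin gives H_m = ln m + γ + 1/(2m) + O(1/m^2). The γ and O(1/m) terms cancel in the difference:
  H_{34n} − H_{7n} = ln(34n) − ln(7n) + O(1/n) = ln(34/7) + O(1/n).
Hence the limit is ln(34/7).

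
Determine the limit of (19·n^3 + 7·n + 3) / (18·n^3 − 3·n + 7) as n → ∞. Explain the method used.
lim = 19/18

For large n the leading n^3 terms dominate both numerator and denominator. Dividing top and bottom by n^3, every other term tends to 0, leaving 19/18.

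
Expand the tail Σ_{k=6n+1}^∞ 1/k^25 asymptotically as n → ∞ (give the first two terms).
Σ_{k>6n} 1/k^25 = 1/(24 · (6n)^24) − 1/(2 · (6n)^25) + O(1/(6n)^26)

Compare to the integral: ∫_{6n}^∞ x^(−25) dx = [−x^(−24)/24]_{6n}^∞ = 1/((25−1)·(6n)^24). The Euler-Maclaurin correction adds −f(6n)/2 = −1/(2·(6n)^25). Euler-Maclaurin then gives
  Σ_{k>6n} 1/k^25 = ∫_{6n}^∞ dx/x^25 − 1/(2·(6n)^25) + O(1/(6n)^26).
(Equivalently this is ζ(25) − Σ_{k≤6n} 1/k^25.)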